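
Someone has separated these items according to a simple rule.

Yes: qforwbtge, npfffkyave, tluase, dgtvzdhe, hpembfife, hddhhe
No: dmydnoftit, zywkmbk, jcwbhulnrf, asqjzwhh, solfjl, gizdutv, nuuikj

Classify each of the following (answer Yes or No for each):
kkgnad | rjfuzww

The simplest hypothesis consistent with all the labels is: contains 'e'.

No, No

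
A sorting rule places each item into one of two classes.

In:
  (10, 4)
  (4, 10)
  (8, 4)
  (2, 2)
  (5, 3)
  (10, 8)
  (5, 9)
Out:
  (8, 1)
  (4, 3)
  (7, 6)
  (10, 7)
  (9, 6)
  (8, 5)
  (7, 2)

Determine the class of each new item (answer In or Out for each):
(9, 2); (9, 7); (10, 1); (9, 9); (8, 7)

Out, In, Out, In, Out

Every 'In' example satisfies: sum is even. None of the 'Out' examples do.
(9, 2) → 9+2 = 11 → Out. (9, 7) → 9+7 = 16 → In. (10, 1) → 10+1 = 11 → Out. (9, 9) → 9+9 = 18 → In. (8, 7) → 8+7 = 15 → Out.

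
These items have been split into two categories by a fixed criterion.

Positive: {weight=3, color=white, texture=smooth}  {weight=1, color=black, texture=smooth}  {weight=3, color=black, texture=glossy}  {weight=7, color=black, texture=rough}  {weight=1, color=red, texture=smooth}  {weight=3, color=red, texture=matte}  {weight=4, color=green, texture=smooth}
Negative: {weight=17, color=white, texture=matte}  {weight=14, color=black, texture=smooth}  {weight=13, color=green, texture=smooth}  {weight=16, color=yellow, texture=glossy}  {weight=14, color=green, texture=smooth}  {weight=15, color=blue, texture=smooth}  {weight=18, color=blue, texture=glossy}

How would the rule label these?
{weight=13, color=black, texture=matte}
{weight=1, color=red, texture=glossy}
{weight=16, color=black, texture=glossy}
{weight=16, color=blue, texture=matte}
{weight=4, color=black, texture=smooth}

Negative, Positive, Negative, Negative, Positive

The rule appears to be: weight ≤ 7.
Negative: {weight=13, color=black, texture=matte}, since weight = 13. Positive: {weight=1, color=red, texture=glossy}, since weight = 1. Negative: {weight=16, color=black, texture=glossy}, since weight = 16. Negative: {weight=16, color=blue, texture=matte}, since weight = 16. Positive: {weight=4, color=black, texture=smooth}, since weight = 4.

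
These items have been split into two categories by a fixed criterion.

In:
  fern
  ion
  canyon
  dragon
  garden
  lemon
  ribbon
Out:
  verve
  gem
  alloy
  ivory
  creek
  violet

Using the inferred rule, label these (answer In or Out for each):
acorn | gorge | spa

In, Out, Out

All 'In' examples share one property — contains 'n' — and every 'Out' example lacks it.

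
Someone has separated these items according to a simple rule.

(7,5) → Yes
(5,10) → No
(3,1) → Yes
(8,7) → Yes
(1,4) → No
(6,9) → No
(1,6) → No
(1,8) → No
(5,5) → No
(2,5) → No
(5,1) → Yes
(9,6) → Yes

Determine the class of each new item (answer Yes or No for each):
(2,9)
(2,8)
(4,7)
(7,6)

No, No, No, Yes

Checking candidate rules against both groups, what survives is: first > second.
(2,9) → 2 < 9 → No.
(2,8) → 2 < 8 → No.
(4,7) → 4 < 7 → No.
(7,6) → 7 > 6 → Yes.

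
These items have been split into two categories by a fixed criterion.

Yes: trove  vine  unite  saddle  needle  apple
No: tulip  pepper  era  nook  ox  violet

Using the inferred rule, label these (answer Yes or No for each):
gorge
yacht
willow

One predicate separates the groups cleanly: ends with 'e'.
gorge: ends with 'e', checks out → Yes.
yacht: ends with 't', does not pass → No.
willow: ends with 'w', does not pass → No.

Yes, No, No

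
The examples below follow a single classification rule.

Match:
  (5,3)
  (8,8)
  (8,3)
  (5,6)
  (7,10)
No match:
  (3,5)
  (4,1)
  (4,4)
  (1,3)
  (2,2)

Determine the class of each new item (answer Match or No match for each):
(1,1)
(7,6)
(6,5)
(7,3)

The pattern is that an item is 'Match' exactly when: first ≥ 5.
(1,1): No match (first 1). (7,6): Match (first 7). (6,5): Match (first 6). (7,3): Match (first 7).

No match, Match, Match, Match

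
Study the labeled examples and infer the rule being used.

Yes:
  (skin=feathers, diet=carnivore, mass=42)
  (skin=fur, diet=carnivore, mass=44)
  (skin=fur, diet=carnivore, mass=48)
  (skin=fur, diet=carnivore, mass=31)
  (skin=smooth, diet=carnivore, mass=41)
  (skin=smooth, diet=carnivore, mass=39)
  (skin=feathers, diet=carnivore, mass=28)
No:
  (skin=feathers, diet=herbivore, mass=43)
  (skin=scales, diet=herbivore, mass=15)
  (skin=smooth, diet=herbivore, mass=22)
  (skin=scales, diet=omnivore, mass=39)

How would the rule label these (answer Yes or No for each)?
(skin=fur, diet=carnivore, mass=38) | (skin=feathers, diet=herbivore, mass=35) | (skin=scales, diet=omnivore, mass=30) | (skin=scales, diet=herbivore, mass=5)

The pattern is that an item is 'Yes' exactly when: diet is carnivore.
(skin=fur, diet=carnivore, mass=38) → diet is carnivore → Yes. (skin=feathers, diet=herbivore, mass=35) → diet is herbivore → No. (skin=scales, diet=omnivore, mass=30) → diet is omnivore → No. (skin=scales, diet=herbivore, mass=5) → diet is herbivore → No.

Yes, No, No, No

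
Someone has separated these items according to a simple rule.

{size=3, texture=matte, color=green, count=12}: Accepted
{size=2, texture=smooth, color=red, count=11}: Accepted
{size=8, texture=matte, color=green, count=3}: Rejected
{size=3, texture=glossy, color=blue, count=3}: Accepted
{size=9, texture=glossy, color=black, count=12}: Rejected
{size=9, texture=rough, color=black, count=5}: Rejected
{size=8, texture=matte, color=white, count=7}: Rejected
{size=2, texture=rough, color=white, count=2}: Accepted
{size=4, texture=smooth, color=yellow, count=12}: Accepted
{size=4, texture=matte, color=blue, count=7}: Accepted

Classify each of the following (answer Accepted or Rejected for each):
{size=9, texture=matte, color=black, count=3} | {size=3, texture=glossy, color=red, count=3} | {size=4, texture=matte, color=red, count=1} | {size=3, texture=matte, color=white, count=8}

Rejected, Accepted, Accepted, Accepted

The rule appears to be: size ≤ 4.
{size=9, texture=matte, color=black, count=3}: size = 9 — does not fit, so Rejected.
{size=3, texture=glossy, color=red, count=3}: size = 3 — fits, so Accepted.
{size=4, texture=matte, color=red, count=1}: size = 4 — fits, so Accepted.
{size=3, texture=matte, color=white, count=8}: size = 3 — fits, so Accepted.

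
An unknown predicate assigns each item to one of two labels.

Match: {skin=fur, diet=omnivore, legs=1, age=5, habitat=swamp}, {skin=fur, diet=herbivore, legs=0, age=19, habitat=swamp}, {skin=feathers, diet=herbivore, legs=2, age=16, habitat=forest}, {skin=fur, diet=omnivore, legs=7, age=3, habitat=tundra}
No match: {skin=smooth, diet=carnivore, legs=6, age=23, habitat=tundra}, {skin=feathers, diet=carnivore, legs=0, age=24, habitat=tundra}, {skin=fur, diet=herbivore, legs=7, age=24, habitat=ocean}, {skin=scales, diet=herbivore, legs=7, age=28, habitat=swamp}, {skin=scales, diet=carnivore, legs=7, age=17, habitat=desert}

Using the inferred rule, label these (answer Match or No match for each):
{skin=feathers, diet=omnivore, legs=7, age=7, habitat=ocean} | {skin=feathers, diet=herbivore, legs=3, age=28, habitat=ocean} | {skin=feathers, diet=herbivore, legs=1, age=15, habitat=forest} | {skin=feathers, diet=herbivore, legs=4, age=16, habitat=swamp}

Match, No match, Match, Match

All 'Match' examples share one property — age ≤ 16 OR age = 19 — and every 'No match' example lacks it.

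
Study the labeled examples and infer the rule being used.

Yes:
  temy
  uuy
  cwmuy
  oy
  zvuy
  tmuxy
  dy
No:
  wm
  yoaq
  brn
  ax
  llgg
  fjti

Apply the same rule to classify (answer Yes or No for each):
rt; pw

The pattern is that an item is 'Yes' exactly when: ends with 'y'.
rt: ends with 't' — doesn't match, so No. pw: ends with 'w' — doesn't match, so No.

No, No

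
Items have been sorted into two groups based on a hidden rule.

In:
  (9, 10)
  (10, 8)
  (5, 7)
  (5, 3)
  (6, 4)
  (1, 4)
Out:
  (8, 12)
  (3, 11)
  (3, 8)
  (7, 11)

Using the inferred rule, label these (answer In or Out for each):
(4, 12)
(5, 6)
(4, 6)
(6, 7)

Out, In, In, In

'In' ⟺ |first − second| ≤ 3.
(4, 12): |4−12| = 8 — doesn't match, so Out.
(5, 6): |5−6| = 1 — satisfies this, so In.
(4, 6): |4−6| = 2 — satisfies this, so In.
(6, 7): |6−7| = 1 — satisfies this, so In.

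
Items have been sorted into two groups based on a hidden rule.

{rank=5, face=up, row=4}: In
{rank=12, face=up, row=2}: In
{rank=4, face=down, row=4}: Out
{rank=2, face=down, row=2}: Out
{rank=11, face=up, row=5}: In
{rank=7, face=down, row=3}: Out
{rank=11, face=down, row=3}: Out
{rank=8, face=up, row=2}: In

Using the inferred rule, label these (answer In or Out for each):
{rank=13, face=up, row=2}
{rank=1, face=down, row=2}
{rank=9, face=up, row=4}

In, Out, In

The simplest hypothesis consistent with all the labels is: face is up.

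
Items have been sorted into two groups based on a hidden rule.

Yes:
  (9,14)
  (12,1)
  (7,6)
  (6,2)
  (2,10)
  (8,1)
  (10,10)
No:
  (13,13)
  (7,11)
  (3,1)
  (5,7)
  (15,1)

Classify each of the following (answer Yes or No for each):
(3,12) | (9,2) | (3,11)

'Yes' ⟺ product is even.
(3,12): 3·12 = 36 — passes, so Yes.
(9,2): 9·2 = 18 — passes, so Yes.
(3,11): 3·11 = 33 — does not pass, so No.

Yes, Yes, No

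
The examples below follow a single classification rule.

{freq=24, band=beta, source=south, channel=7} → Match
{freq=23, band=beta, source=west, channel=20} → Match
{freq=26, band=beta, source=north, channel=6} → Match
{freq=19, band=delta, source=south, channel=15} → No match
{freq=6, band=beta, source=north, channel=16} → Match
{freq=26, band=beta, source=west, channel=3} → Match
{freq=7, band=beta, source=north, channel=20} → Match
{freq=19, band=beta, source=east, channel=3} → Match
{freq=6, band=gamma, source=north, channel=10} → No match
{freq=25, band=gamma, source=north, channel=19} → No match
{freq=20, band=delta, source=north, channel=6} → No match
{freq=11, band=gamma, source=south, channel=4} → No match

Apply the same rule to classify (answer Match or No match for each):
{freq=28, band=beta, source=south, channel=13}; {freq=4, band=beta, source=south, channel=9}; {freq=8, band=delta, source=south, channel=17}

The classifier is using: band is beta.

Match, Match, No match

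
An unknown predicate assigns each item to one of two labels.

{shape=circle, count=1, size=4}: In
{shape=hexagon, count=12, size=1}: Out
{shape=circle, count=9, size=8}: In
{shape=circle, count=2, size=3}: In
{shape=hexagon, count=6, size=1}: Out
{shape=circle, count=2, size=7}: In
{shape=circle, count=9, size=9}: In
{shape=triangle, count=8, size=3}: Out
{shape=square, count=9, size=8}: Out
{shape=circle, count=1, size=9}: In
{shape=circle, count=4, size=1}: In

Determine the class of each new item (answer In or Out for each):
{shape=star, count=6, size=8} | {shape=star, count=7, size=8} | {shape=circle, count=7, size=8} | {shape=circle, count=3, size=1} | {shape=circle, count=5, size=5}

Out, Out, In, In, In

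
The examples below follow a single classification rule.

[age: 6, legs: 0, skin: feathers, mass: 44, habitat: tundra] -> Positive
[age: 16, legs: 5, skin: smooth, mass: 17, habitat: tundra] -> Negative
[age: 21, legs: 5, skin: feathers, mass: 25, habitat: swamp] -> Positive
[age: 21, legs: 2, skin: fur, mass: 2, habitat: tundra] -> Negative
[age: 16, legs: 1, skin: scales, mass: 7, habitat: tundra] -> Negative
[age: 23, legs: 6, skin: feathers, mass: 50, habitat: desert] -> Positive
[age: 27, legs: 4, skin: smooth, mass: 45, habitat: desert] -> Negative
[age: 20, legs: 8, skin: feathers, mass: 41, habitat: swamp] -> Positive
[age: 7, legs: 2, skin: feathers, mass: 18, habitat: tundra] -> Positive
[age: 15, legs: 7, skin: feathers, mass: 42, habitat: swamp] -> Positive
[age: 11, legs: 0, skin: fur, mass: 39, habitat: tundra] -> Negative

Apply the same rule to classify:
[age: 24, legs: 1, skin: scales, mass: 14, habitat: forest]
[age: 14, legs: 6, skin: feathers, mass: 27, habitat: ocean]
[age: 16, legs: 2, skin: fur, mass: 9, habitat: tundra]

Negative, Positive, Negative

'Positive' ⟺ skin is feathers.
[age: 24, legs: 1, skin: scales, mass: 14, habitat: forest]: skin is scales, fails this test → Negative.
[age: 14, legs: 6, skin: feathers, mass: 27, habitat: ocean]: skin is feathers, has this property → Positive.
[age: 16, legs: 2, skin: fur, mass: 9, habitat: tundra]: skin is fur, fails this test → Negative.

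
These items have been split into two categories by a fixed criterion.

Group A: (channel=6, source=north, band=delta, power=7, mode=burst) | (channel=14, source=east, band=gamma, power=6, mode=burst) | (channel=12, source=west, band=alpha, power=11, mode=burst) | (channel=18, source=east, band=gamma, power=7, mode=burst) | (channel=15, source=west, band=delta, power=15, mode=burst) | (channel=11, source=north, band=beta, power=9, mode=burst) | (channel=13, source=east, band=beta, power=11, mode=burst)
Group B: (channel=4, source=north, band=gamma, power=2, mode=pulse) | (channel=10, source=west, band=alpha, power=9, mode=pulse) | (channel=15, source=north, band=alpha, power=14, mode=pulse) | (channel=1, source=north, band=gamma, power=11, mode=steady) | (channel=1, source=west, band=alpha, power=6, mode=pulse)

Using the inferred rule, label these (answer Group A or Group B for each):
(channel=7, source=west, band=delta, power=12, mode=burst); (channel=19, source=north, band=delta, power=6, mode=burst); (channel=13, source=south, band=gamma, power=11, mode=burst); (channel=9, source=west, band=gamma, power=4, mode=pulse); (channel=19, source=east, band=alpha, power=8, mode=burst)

Group A, Group A, Group A, Group B, Group A

One predicate separates the groups cleanly: mode is burst.
Group A: (channel=7, source=west, band=delta, power=12, mode=burst), since mode is burst.
Group A: (channel=19, source=north, band=delta, power=6, mode=burst), since mode is burst.
Group A: (channel=13, source=south, band=gamma, power=11, mode=burst), since mode is burst.
Group B: (channel=9, source=west, band=gamma, power=4, mode=pulse), since mode is pulse.
Group A: (channel=19, source=east, band=alpha, power=8, mode=burst), since mode is burst.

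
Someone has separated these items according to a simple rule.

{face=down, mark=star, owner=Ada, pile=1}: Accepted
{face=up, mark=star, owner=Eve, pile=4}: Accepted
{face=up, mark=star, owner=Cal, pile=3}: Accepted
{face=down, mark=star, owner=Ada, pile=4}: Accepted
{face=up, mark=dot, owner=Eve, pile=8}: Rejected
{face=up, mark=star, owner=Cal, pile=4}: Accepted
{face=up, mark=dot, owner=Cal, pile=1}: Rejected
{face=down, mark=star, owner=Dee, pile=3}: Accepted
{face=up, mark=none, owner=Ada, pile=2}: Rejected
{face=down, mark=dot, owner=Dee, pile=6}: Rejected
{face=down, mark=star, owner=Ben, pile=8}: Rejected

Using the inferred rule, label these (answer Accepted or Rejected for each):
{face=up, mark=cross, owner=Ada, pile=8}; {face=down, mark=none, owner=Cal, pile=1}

Rejected, Rejected

The distinguishing property — mark is star AND pile ≤ 4 — holds for all the 'Accepted' cases and none of the 'Rejected' cases.
{face=up, mark=cross, owner=Ada, pile=8}: mark is cross, pile = 8 — does not satisfy this, so Rejected. {face=down, mark=none, owner=Cal, pile=1}: mark is none, pile = 1 — does not satisfy this, so Rejected.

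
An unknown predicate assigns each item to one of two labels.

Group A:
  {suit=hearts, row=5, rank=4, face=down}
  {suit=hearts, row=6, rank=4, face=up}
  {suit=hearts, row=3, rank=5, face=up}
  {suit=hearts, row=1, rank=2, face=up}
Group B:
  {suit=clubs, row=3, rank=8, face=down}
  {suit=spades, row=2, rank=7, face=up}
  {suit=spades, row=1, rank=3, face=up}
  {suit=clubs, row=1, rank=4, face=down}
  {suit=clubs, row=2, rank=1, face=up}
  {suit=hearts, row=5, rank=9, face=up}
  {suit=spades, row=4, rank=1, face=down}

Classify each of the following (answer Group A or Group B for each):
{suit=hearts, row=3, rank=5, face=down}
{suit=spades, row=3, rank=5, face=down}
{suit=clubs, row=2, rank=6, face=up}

Group A, Group B, Group B

'Group A' ⟺ suit is hearts AND rank ≤ 5.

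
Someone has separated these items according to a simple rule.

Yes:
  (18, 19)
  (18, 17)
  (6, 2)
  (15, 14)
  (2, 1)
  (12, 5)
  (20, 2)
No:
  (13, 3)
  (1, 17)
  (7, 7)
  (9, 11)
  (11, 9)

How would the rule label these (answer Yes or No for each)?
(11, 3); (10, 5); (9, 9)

No, Yes, No

The common property of the 'Yes' items is: product is even. No 'No' item has it.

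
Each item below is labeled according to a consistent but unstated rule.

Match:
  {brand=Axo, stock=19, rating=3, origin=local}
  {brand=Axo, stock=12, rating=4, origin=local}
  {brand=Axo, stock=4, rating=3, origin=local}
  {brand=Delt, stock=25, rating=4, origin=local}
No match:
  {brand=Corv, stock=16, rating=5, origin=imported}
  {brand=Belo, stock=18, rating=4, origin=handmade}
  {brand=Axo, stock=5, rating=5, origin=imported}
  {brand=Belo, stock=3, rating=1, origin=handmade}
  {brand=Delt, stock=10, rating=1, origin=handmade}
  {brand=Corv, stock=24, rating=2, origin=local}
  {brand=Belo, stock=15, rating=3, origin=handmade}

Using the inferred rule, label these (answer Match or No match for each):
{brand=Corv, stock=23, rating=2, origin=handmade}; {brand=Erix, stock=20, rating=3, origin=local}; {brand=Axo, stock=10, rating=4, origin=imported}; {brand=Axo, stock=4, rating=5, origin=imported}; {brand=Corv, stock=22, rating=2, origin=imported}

All 'Match' examples share one property — origin is local AND rating ≥ 3 — and every 'No match' example lacks it.
{brand=Corv, stock=23, rating=2, origin=handmade} — origin is handmade, rating = 2, hence No match. {brand=Erix, stock=20, rating=3, origin=local} — origin is local, rating = 3, hence Match. {brand=Axo, stock=10, rating=4, origin=imported} — origin is imported, rating = 4, hence No match. {brand=Axo, stock=4, rating=5, origin=imported} — origin is imported, rating = 5, hence No match. {brand=Corv, stock=22, rating=2, origin=imported} — origin is imported, rating = 2, hence No match.

No match, Match, No match, No match, No match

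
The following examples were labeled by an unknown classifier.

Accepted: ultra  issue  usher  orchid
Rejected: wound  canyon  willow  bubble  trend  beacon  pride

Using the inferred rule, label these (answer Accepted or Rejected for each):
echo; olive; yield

Accepted, Accepted, Rejected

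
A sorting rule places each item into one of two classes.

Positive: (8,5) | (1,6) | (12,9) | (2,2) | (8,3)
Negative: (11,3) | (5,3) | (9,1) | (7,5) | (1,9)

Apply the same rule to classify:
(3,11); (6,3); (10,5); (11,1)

Checking candidate rules against both groups, what survives is: product is even.
(3,11): 3·11 = 33, does not fit → Negative. (6,3): 6·3 = 18, has this property → Positive. (10,5): 10·5 = 50, has this property → Positive. (11,1): 11·1 = 11, does not fit → Negative.

Negative, Positive, Positive, Negative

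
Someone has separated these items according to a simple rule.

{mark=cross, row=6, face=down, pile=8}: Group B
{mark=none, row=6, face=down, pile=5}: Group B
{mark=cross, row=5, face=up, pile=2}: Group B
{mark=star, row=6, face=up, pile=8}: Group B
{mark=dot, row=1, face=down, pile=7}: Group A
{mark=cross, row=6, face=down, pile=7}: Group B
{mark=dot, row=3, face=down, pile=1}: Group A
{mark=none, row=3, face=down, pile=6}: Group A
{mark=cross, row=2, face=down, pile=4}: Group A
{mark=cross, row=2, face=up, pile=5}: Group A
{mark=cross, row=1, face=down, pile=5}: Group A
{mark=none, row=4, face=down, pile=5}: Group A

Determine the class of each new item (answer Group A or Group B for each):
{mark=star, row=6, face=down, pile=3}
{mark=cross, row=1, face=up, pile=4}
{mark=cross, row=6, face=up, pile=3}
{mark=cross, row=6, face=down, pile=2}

A rule that fits every label: row ≤ 4 — true of each 'Group A' example, false of each 'Group B' one.
{mark=star, row=6, face=down, pile=3} — row = 6, hence Group B. {mark=cross, row=1, face=up, pile=4} — row = 1, hence Group A. {mark=cross, row=6, face=up, pile=3} — row = 6, hence Group B. {mark=cross, row=6, face=down, pile=2} — row = 6, hence Group B.

Group B, Group A, Group B, Group B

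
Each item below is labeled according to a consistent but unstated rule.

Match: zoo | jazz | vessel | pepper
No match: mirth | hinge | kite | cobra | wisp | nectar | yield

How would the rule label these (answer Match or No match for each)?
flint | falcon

All 'Match' examples share one property — has a double letter — and every 'No match' example lacks it.
flint: no doubled letter — lacks this property, so No match.
falcon: no doubled letter — lacks this property, so No match.

No match, No match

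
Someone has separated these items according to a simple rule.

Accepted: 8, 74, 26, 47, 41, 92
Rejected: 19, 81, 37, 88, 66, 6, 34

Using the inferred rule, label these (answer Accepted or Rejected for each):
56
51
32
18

Accepted, Rejected, Accepted, Rejected

The classifier is using: ≡ 2 (mod 3).
56 → 56 mod 3 = 2 → Accepted. 51 → 51 mod 3 = 0 → Rejected. 32 → 32 mod 3 = 2 → Accepted. 18 → 18 mod 3 = 0 → Rejected.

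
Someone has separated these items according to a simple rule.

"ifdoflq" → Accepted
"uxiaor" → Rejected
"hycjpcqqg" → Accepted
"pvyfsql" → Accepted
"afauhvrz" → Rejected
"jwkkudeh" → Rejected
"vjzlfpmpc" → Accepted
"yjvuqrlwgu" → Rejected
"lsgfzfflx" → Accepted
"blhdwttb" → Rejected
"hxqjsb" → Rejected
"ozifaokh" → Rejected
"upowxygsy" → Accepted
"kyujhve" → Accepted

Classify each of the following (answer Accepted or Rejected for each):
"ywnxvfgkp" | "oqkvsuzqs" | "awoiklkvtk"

Accepted, Accepted, Rejected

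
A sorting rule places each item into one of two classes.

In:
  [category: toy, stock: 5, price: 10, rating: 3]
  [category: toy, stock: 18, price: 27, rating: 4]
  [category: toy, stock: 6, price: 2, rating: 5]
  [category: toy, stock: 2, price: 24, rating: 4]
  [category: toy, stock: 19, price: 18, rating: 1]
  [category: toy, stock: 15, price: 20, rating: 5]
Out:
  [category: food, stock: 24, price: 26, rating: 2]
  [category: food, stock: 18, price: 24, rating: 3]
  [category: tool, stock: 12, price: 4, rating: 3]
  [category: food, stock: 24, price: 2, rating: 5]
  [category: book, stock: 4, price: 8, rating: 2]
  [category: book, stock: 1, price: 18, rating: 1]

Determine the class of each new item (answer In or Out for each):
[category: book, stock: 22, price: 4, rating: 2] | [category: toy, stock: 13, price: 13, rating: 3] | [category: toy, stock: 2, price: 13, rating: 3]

Out, In, In

One predicate separates the groups cleanly: category is toy.
[category: book, stock: 22, price: 4, rating: 2]: Out (category is book). [category: toy, stock: 13, price: 13, rating: 3]: In (category is toy). [category: toy, stock: 2, price: 13, rating: 3]: In (category is toy).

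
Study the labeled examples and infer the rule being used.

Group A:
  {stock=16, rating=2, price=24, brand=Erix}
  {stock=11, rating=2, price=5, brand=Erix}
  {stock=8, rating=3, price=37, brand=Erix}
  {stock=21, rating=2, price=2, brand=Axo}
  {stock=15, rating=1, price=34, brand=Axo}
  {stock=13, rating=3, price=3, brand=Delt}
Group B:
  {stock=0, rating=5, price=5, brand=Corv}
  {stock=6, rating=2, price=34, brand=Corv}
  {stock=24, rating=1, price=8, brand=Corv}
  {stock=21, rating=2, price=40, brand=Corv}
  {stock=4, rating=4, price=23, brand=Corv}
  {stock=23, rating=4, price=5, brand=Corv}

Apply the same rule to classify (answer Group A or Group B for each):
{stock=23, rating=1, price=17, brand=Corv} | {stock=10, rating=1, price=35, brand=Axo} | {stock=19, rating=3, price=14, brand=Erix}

Group B, Group A, Group A

'Group A' ⟺ brand is not Corv.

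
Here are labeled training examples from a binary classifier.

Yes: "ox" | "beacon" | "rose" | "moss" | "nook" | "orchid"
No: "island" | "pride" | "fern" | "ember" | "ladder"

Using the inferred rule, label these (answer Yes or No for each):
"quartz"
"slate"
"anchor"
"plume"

No, No, Yes, No

The classifier is using: contains 'o'.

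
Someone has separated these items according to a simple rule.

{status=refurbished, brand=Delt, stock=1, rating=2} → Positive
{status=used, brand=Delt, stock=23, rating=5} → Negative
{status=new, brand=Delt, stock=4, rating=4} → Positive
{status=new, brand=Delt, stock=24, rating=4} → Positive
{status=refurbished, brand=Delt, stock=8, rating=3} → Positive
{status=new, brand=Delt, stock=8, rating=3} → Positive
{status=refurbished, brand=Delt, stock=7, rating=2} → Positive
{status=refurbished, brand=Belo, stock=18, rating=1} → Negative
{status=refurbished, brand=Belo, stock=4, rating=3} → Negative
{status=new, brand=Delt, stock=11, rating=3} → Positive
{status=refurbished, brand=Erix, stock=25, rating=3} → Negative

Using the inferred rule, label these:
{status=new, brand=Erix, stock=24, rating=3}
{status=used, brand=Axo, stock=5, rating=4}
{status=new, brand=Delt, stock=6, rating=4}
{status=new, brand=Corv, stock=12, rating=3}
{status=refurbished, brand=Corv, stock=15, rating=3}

Negative, Negative, Positive, Negative, Negative

The pattern is that an item is 'Positive' exactly when: brand is Delt AND rating ≤ 4.
{status=new, brand=Erix, stock=24, rating=3} — brand is Erix, rating = 3, hence Negative. {status=used, brand=Axo, stock=5, rating=4} — brand is Axo, rating = 4, hence Negative. {status=new, brand=Delt, stock=6, rating=4} — brand is Delt, rating = 4, hence Positive. {status=new, brand=Corv, stock=12, rating=3} — brand is Corv, rating = 3, hence Negative. {status=refurbished, brand=Corv, stock=15, rating=3} — brand is Corv, rating = 3, hence Negative.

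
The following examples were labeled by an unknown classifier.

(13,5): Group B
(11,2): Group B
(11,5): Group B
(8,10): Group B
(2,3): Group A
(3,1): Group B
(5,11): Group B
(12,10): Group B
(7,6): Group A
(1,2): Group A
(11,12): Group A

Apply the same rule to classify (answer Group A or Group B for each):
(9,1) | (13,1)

Group B, Group B

The classifier is using: |first − second| ≤ 1.
Group B: (9,1), since |9−1| = 8. Group B: (13,1), since |13−1| = 12.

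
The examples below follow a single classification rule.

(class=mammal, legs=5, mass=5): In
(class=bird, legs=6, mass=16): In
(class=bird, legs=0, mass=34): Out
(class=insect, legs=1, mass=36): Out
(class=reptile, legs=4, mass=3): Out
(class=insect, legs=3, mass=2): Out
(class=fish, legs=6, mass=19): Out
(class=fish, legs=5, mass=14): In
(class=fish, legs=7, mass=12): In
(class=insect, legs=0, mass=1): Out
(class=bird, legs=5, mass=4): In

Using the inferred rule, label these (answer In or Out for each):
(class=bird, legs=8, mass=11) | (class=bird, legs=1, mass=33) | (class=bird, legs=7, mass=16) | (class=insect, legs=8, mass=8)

The simplest hypothesis consistent with all the labels is: mass ≤ 16 AND legs ≥ 5.
(class=bird, legs=8, mass=11) → mass = 11, legs = 8 → In.
(class=bird, legs=1, mass=33) → mass = 33, legs = 1 → Out.
(class=bird, legs=7, mass=16) → mass = 16, legs = 7 → In.
(class=insect, legs=8, mass=8) → mass = 8, legs = 8 → In.

In, Out, In, In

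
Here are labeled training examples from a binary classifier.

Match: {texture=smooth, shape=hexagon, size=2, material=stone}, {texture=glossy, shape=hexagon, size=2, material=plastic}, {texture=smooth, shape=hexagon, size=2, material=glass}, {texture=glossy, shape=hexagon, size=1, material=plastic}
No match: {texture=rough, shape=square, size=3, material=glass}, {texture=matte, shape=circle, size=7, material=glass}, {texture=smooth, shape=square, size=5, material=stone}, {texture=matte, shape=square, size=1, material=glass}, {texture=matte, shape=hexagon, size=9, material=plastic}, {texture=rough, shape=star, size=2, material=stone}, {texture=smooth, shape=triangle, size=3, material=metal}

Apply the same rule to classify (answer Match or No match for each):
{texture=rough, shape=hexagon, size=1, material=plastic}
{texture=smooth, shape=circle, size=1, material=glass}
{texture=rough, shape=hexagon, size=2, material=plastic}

Match, No match, Match

The pattern is that an item is 'Match' exactly when: shape is hexagon AND size ≤ 2.
Match: {texture=rough, shape=hexagon, size=1, material=plastic}, since shape is hexagon, size = 1.
No match: {texture=smooth, shape=circle, size=1, material=glass}, since shape is circle, size = 1.
Match: {texture=rough, shape=hexagon, size=2, material=plastic}, since shape is hexagon, size = 2.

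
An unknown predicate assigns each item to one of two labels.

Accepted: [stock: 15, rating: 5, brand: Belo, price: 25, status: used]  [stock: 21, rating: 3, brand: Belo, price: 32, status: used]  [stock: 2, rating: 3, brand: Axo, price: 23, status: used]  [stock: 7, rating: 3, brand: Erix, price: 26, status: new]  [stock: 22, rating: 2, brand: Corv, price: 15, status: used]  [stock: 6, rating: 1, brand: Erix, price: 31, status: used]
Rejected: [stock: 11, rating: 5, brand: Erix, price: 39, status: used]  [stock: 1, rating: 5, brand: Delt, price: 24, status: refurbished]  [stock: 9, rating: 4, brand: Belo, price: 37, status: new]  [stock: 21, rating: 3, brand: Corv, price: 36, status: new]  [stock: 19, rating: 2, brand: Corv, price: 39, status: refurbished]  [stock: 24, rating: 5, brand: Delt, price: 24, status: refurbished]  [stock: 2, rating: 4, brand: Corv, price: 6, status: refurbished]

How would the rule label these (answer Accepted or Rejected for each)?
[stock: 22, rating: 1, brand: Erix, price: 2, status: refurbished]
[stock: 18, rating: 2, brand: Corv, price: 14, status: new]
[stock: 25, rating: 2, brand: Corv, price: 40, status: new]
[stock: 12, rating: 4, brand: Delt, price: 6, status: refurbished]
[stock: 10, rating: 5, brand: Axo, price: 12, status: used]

Rejected, Accepted, Rejected, Rejected, Accepted

'Accepted' ⟺ status is not refurbished AND price ≤ 32.
[stock: 22, rating: 1, brand: Erix, price: 2, status: refurbished] — status is refurbished, price = 2, hence Rejected. [stock: 18, rating: 2, brand: Corv, price: 14, status: new] — status is new, price = 14, hence Accepted. [stock: 25, rating: 2, brand: Corv, price: 40, status: new] — status is new, price = 40, hence Rejected. [stock: 12, rating: 4, brand: Delt, price: 6, status: refurbished] — status is refurbished, price = 6, hence Rejected. [stock: 10, rating: 5, brand: Axo, price: 12, status: used] — status is used, price = 12, hence Accepted.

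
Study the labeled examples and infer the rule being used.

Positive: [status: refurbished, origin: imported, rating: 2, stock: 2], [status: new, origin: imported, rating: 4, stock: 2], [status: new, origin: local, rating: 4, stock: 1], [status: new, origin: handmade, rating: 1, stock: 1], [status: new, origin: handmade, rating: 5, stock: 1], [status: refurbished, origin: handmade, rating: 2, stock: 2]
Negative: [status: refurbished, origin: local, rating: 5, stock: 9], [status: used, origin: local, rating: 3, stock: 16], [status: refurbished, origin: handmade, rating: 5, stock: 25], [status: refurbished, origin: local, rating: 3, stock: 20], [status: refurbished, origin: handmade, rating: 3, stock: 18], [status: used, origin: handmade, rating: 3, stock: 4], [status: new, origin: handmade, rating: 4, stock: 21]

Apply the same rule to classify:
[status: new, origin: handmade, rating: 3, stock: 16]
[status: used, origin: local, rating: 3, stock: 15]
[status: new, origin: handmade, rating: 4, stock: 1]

Rule: stock ≤ 2. This holds for each 'Positive' example and fails for each 'Negative' one.

Negative, Negative, Positive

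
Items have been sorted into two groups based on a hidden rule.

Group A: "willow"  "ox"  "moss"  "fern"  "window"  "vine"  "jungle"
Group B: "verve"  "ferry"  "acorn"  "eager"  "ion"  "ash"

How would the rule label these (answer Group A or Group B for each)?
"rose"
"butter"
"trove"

Group A, Group A, Group B

Every 'Group A' example satisfies: even length. None of the 'Group B' examples do.
"rose": length 4, matches → Group A. "butter": length 6, matches → Group A. "trove": length 5, doesn't match → Group B.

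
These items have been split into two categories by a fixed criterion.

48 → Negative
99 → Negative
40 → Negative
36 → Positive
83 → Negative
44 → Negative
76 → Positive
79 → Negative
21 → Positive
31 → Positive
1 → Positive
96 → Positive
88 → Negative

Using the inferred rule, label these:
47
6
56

Negative, Positive, Positive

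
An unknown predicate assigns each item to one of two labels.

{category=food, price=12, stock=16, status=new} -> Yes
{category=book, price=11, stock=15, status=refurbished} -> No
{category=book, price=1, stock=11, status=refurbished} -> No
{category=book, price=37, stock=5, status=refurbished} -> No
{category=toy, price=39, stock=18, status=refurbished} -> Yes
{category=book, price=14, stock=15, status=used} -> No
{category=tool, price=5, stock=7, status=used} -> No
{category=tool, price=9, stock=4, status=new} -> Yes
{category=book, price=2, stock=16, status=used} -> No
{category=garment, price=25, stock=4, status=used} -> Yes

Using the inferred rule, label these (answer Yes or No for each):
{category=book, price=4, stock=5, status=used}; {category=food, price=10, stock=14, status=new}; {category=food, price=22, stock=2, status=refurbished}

The distinguishing property — price ≥ 5 AND stock is even — holds for all the 'Yes' cases and none of the 'No' cases.
{category=book, price=4, stock=5, status=used} → price = 4, stock = 5 → No. {category=food, price=10, stock=14, status=new} → price = 10, stock = 14 → Yes. {category=food, price=22, stock=2, status=refurbished} → price = 22, stock = 2 → Yes.

No, Yes, Yes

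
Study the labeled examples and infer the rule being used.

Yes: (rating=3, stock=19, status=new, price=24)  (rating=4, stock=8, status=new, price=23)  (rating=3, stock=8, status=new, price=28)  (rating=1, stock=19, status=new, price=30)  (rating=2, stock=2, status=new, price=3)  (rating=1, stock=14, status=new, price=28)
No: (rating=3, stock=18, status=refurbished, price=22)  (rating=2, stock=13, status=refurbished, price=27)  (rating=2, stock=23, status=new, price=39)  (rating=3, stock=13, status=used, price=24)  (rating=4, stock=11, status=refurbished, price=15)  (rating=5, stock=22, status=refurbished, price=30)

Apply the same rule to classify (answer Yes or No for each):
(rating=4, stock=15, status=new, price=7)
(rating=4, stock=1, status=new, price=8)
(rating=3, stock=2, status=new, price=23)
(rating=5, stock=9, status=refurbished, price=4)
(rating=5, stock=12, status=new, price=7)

The distinguishing property — status is new AND price ≤ 30 — holds for all the 'Yes' cases and none of the 'No' cases.
(rating=4, stock=15, status=new, price=7): status is new, price = 7, has this property → Yes. (rating=4, stock=1, status=new, price=8): status is new, price = 8, has this property → Yes. (rating=3, stock=2, status=new, price=23): status is new, price = 23, has this property → Yes. (rating=5, stock=9, status=refurbished, price=4): status is refurbished, price = 4, doesn't match → No. (rating=5, stock=12, status=new, price=7): status is new, price = 7, has this property → Yes.

Yes, Yes, Yes, No, Yes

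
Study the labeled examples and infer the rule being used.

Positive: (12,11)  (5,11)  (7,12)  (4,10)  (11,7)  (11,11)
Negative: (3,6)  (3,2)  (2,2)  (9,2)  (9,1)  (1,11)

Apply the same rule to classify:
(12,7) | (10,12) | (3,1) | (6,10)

Positive, Positive, Negative, Positive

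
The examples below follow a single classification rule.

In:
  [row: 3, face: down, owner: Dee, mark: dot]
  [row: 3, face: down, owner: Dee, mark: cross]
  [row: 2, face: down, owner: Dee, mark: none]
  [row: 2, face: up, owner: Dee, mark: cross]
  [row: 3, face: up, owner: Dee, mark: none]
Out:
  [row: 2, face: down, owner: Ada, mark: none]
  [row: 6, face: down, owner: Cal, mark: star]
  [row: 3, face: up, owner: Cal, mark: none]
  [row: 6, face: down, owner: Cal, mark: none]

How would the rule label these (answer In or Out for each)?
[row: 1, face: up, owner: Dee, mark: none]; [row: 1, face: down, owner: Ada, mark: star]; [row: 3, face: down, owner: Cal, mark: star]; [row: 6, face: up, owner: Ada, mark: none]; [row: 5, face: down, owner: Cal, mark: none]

Checking candidate rules against both groups, what survives is: owner is Dee.
[row: 1, face: up, owner: Dee, mark: none] → owner is Dee → In. [row: 1, face: down, owner: Ada, mark: star] → owner is Ada → Out. [row: 3, face: down, owner: Cal, mark: star] → owner is Cal → Out. [row: 6, face: up, owner: Ada, mark: none] → owner is Ada → Out. [row: 5, face: down, owner: Cal, mark: none] → owner is Cal → Out.

In, Out, Out, Out, Out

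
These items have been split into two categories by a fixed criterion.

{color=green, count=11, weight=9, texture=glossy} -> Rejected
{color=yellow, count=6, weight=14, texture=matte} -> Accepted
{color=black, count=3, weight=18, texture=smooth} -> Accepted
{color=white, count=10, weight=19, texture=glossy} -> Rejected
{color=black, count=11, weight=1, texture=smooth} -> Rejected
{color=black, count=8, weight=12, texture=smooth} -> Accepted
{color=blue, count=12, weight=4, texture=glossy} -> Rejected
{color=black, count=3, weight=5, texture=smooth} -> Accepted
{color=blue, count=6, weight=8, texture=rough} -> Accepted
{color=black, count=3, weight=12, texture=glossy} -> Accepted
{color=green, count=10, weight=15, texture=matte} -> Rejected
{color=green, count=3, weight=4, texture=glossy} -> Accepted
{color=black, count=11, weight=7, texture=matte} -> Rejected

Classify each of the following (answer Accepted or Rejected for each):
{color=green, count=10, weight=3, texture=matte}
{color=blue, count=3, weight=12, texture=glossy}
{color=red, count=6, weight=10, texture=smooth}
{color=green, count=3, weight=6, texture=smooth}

Rejected, Accepted, Accepted, Accepted

A rule that fits every label: count ≤ 8 — true of each 'Accepted' example, false of each 'Rejected' one.
{color=green, count=10, weight=3, texture=matte}: Rejected (count = 10).
{color=blue, count=3, weight=12, texture=glossy}: Accepted (count = 3).
{color=red, count=6, weight=10, texture=smooth}: Accepted (count = 6).
{color=green, count=3, weight=6, texture=smooth}: Accepted (count = 3).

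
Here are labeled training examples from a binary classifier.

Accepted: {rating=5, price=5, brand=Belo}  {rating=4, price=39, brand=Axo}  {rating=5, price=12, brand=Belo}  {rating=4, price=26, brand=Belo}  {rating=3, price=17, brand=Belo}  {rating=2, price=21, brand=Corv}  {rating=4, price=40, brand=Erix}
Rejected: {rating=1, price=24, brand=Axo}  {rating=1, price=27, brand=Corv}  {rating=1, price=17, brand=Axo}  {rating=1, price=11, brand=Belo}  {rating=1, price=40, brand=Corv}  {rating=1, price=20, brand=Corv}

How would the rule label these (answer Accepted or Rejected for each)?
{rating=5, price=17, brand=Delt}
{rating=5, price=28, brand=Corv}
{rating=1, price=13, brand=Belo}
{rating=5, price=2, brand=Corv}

Accepted, Accepted, Rejected, Accepted

'Accepted' ⟺ rating ≥ 2.
{rating=5, price=17, brand=Delt}: rating = 5, matches → Accepted.
{rating=5, price=28, brand=Corv}: rating = 5, matches → Accepted.
{rating=1, price=13, brand=Belo}: rating = 1, doesn't match → Rejected.
{rating=5, price=2, brand=Corv}: rating = 5, matches → Accepted.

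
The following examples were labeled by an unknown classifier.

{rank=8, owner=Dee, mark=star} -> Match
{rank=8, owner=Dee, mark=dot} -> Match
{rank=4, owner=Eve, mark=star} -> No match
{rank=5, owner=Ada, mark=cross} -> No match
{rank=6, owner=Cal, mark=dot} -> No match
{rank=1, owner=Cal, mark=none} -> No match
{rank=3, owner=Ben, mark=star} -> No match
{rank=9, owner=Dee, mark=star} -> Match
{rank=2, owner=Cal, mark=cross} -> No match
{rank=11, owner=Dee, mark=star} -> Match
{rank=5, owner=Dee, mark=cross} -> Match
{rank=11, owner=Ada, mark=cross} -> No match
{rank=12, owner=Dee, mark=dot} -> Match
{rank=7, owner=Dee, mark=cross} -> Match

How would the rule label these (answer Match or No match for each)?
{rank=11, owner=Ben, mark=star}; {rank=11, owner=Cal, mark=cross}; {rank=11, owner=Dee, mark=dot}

No match, No match, Match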